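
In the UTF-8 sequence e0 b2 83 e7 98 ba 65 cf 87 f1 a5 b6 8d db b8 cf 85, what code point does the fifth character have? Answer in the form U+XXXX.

U+65D8D

Offset 0: leading byte 0xE0 = 11100000 → 3-byte char #1 = E0 B2 83.
Offset 3: leading byte 0xE7 = 11100111 → 3-byte char #2 = E7 98 BA.
Offset 6: leading byte 0x65 = 01100101 → 1-byte char #3 = 65.
Offset 7: leading byte 0xCF = 11001111 → 2-byte char #4 = CF 87.
Offset 9: leading byte 0xF1 = 11110001 → 4-byte char #5 = F1 A5 B6 8D.
Leading byte 0xF1 = 11110001 matches 11110xxx → 4-byte sequence.
Byte 1: 0xF1 = 11110001, payload 001 (3 bits).
Byte 2: 0xA5 = 10100101 (10xxxxxx ✓), payload 100101.
Byte 3: 0xB6 = 10110110 (10xxxxxx ✓), payload 110110.
Byte 4: 0x8D = 10001101 (10xxxxxx ✓), payload 001101.
Concatenate: 001100101110110001101 = 0x65D8D (21 bits → U+65D8D).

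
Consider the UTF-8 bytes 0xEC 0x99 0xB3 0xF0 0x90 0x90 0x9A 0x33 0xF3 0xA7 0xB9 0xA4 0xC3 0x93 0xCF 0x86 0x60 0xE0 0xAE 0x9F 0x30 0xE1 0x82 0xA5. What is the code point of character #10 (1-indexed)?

Offset 0: leading byte 0xEC = 11101100 → 3-byte char #1 = EC 99 B3.
Offset 3: leading byte 0xF0 = 11110000 → 4-byte char #2 = F0 90 90 9A.
Offset 7: leading byte 0x33 = 00110011 → 1-byte char #3 = 33.
Offset 8: leading byte 0xF3 = 11110011 → 4-byte char #4 = F3 A7 B9 A4.
Offset 12: leading byte 0xC3 = 11000011 → 2-byte char #5 = C3 93.
Offset 14: leading byte 0xCF = 11001111 → 2-byte char #6 = CF 86.
Offset 16: leading byte 0x60 = 01100000 → 1-byte char #7 = 60.
Offset 17: leading byte 0xE0 = 11100000 → 3-byte char #8 = E0 AE 9F.
Offset 20: leading byte 0x30 = 00110000 → 1-byte char #9 = 30.
Offset 21: leading byte 0xE1 = 11100001 → 3-byte char #10 = E1 82 A5.
Leading byte 0xE1 = 11100001 matches 1110xxxx → 3-byte sequence.
Byte 1: 0xE1 = 11100001, payload 0001 (4 bits).
Byte 2: 0x82 = 10000010 (10xxxxxx ✓), payload 000010.
Byte 3: 0xA5 = 10100101 (10xxxxxx ✓), payload 100101.
Concatenate: 0001000010100101 = 0x10A5 (16 bits → U+10A5).

U+10A5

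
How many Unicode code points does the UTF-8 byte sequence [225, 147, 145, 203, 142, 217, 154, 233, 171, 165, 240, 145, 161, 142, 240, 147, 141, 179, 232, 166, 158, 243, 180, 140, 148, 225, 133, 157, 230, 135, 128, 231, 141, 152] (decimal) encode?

11

Byte at offset 0: 0xE1 = 11100001 → 3-byte char (#1). Advance 3.
Byte at offset 3: 0xCB = 11001011 → 2-byte char (#2). Advance 2.
Byte at offset 5: 0xD9 = 11011001 → 2-byte char (#3). Advance 2.
Byte at offset 7: 0xE9 = 11101001 → 3-byte char (#4). Advance 3.
Byte at offset 10: 0xF0 = 11110000 → 4-byte char (#5). Advance 4.
Byte at offset 14: 0xF0 = 11110000 → 4-byte char (#6). Advance 4.
Byte at offset 18: 0xE8 = 11101000 → 3-byte char (#7). Advance 3.
Byte at offset 21: 0xF3 = 11110011 → 4-byte char (#8). Advance 4.
Byte at offset 25: 0xE1 = 11100001 → 3-byte char (#9). Advance 3.
Byte at offset 28: 0xE6 = 11100110 → 3-byte char (#10). Advance 3.
Byte at offset 31: 0xE7 = 11100111 → 3-byte char (#11). Advance 3.
Reached end at offset 34 after 11 code points.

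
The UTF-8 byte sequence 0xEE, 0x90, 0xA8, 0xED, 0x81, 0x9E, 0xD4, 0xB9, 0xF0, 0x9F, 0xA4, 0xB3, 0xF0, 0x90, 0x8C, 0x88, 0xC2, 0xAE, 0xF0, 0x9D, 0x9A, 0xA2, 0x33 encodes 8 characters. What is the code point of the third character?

Offset 0: leading byte 0xEE = 11101110 → 3-byte char #1 = EE 90 A8.
Offset 3: leading byte 0xED = 11101101 → 3-byte char #2 = ED 81 9E.
Offset 6: leading byte 0xD4 = 11010100 → 2-byte char #3 = D4 B9.
Leading byte 0xD4 = 11010100 matches 110xxxxx → 2-byte sequence.
Byte 1: 0xD4 = 11010100, payload 10100 (5 bits).
Byte 2: 0xB9 = 10111001 (10xxxxxx ✓), payload 111001.
Concatenate: 10100111001 = 0x539 (11 bits → U+0539).

U+0539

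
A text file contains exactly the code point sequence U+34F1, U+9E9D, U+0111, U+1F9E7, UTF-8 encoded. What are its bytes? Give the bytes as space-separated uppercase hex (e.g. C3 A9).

U+34F1: 3-byte form → E3 93 B1.
U+9E9D: 3-byte form → E9 BA 9D.
U+0111: 2-byte form → C4 91.
U+1F9E7: 4-byte form → F0 9F A7 A7.
Concatenated (12 bytes): E3 93 B1 E9 BA 9D C4 91 F0 9F A7 A7.

E3 93 B1 E9 BA 9D C4 91 F0 9F A7 A7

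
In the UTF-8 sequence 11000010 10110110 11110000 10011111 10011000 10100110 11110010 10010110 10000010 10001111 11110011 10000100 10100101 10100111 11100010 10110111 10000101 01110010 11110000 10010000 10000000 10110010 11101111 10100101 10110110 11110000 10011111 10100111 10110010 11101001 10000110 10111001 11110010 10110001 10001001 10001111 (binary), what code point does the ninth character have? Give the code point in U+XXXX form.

Offset 0: leading byte 0xC2 = 11000010 → 2-byte char #1 = C2 B6.
Offset 2: leading byte 0xF0 = 11110000 → 4-byte char #2 = F0 9F 98 A6.
Offset 6: leading byte 0xF2 = 11110010 → 4-byte char #3 = F2 96 82 8F.
Offset 10: leading byte 0xF3 = 11110011 → 4-byte char #4 = F3 84 A5 A7.
Offset 14: leading byte 0xE2 = 11100010 → 3-byte char #5 = E2 B7 85.
Offset 17: leading byte 0x72 = 01110010 → 1-byte char #6 = 72.
Offset 18: leading byte 0xF0 = 11110000 → 4-byte char #7 = F0 90 80 B2.
Offset 22: leading byte 0xEF = 11101111 → 3-byte char #8 = EF A5 B6.
Offset 25: leading byte 0xF0 = 11110000 → 4-byte char #9 = F0 9F A7 B2.
Leading byte 0xF0 = 11110000 matches 11110xxx → 4-byte sequence.
Byte 1: 0xF0 = 11110000, payload 000 (3 bits).
Byte 2: 0x9F = 10011111 (10xxxxxx ✓), payload 011111.
Byte 3: 0xA7 = 10100111 (10xxxxxx ✓), payload 100111.
Byte 4: 0xB2 = 10110010 (10xxxxxx ✓), payload 110010.
Concatenate: 000011111100111110010 = 0x1F9F2 (21 bits → U+1F9F2).

U+1F9F2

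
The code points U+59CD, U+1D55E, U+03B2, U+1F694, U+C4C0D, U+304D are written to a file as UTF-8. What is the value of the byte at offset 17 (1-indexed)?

0x8D

1-indexed offset 17 is 0-indexed offset 16.
U+59CD → 3-byte form E5 A7 8D at offsets 0–2.
U+1D55E → 4-byte form F0 9D 95 9E at offsets 3–6.
U+03B2 → 2-byte form CE B2 at offsets 7–8.
U+1F694 → 4-byte form F0 9F 9A 94 at offsets 9–12.
U+C4C0D → 4-byte form F3 84 B0 8D at offsets 13–16.
Offset 16 falls in char 5's range; it's byte 4 of F3 84 B0 8D = 0x8D.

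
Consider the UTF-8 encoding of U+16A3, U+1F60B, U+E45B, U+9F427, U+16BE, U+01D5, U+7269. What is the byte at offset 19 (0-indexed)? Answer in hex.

0xE7

U+16A3 → 3-byte form E1 9A A3 at offsets 0–2.
U+1F60B → 4-byte form F0 9F 98 8B at offsets 3–6.
U+E45B → 3-byte form EE 91 9B at offsets 7–9.
U+9F427 → 4-byte form F2 9F 90 A7 at offsets 10–13.
U+16BE → 3-byte form E1 9A BE at offsets 14–16.
U+01D5 → 2-byte form C7 95 at offsets 17–18.
U+7269 → 3-byte form E7 89 A9 at offsets 19–21.
Offset 19 falls in char 7's range; it's byte 1 of E7 89 A9 = 0xE7.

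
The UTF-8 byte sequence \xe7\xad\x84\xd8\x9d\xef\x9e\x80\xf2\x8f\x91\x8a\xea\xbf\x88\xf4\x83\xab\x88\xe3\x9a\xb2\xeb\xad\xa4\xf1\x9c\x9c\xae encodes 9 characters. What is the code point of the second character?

Offset 0: leading byte 0xE7 = 11100111 → 3-byte char #1 = E7 AD 84.
Offset 3: leading byte 0xD8 = 11011000 → 2-byte char #2 = D8 9D.
Leading byte 0xD8 = 11011000 matches 110xxxxx → 2-byte sequence.
Byte 1: 0xD8 = 11011000, payload 11000 (5 bits).
Byte 2: 0x9D = 10011101 (10xxxxxx ✓), payload 011101.
Concatenate: 11000011101 = 0x61D (11 bits → U+061D).

U+061D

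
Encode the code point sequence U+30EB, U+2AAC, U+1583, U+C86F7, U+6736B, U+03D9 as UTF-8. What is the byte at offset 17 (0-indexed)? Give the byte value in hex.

0xCF

U+30EB → 3-byte form E3 83 AB at offsets 0–2.
U+2AAC → 3-byte form E2 AA AC at offsets 3–5.
U+1583 → 3-byte form E1 96 83 at offsets 6–8.
U+C86F7 → 4-byte form F3 88 9B B7 at offsets 9–12.
U+6736B → 4-byte form F1 A7 8D AB at offsets 13–16.
U+03D9 → 2-byte form CF 99 at offsets 17–18.
Offset 17 falls in char 6's range; it's byte 1 of CF 99 = 0xCF.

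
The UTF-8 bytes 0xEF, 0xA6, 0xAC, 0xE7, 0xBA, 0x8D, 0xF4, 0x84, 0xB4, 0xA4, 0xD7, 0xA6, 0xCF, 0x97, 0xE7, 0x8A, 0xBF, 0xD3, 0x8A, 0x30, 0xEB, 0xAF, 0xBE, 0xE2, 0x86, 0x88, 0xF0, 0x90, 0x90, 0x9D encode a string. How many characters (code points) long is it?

Byte at offset 0: 0xEF = 11101111 → 3-byte char (#1). Advance 3.
Byte at offset 3: 0xE7 = 11100111 → 3-byte char (#2). Advance 3.
Byte at offset 6: 0xF4 = 11110100 → 4-byte char (#3). Advance 4.
Byte at offset 10: 0xD7 = 11010111 → 2-byte char (#4). Advance 2.
Byte at offset 12: 0xCF = 11001111 → 2-byte char (#5). Advance 2.
Byte at offset 14: 0xE7 = 11100111 → 3-byte char (#6). Advance 3.
Byte at offset 17: 0xD3 = 11010011 → 2-byte char (#7). Advance 2.
Byte at offset 19: 0x30 = 00110000 → 1-byte char (#8). Advance 1.
Byte at offset 20: 0xEB = 11101011 → 3-byte char (#9). Advance 3.
Byte at offset 23: 0xE2 = 11100010 → 3-byte char (#10). Advance 3.
Byte at offset 26: 0xF0 = 11110000 → 4-byte char (#11). Advance 4.
Reached end at offset 30 after 11 code points.

11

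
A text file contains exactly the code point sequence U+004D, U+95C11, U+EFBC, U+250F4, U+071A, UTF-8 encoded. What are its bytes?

U+004D: 1-byte form → 4D.
U+95C11: 4-byte form → F2 95 B0 91.
U+EFBC: 3-byte form → EE BE BC.
U+250F4: 4-byte form → F0 A5 83 B4.
U+071A: 2-byte form → DC 9A.
Concatenated (14 bytes): 4D F2 95 B0 91 EE BE BC F0 A5 83 B4 DC 9A.

4D F2 95 B0 91 EE BE BC F0 A5 83 B4 DC 9A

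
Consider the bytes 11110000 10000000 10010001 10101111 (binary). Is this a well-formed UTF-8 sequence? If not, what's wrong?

Leading byte 0xF0 = 11110000 → 4-byte form.
Continuation bytes all match 10xxxxxx. Payload decodes to 0x46F.
But 0x46F < 0x10000, the minimum for a 4-byte sequence — this is an overlong encoding.

invalid (overlong encoding)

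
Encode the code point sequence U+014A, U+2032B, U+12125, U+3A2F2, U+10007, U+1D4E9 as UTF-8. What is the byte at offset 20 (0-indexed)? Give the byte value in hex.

U+014A → 2-byte form C5 8A at offsets 0–1.
U+2032B → 4-byte form F0 A0 8C AB at offsets 2–5.
U+12125 → 4-byte form F0 92 84 A5 at offsets 6–9.
U+3A2F2 → 4-byte form F0 BA 8B B2 at offsets 10–13.
U+10007 → 4-byte form F0 90 80 87 at offsets 14–17.
U+1D4E9 → 4-byte form F0 9D 93 A9 at offsets 18–21.
Offset 20 falls in char 6's range; it's byte 3 of F0 9D 93 A9 = 0x93.

0x93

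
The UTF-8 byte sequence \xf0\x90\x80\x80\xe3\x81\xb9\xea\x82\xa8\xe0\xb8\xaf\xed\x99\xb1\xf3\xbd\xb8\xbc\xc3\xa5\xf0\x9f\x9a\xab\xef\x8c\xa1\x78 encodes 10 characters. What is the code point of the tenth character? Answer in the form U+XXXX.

Offset 0: leading byte 0xF0 = 11110000 → 4-byte char #1 = F0 90 80 80.
Offset 4: leading byte 0xE3 = 11100011 → 3-byte char #2 = E3 81 B9.
Offset 7: leading byte 0xEA = 11101010 → 3-byte char #3 = EA 82 A8.
Offset 10: leading byte 0xE0 = 11100000 → 3-byte char #4 = E0 B8 AF.
Offset 13: leading byte 0xED = 11101101 → 3-byte char #5 = ED 99 B1.
Offset 16: leading byte 0xF3 = 11110011 → 4-byte char #6 = F3 BD B8 BC.
Offset 20: leading byte 0xC3 = 11000011 → 2-byte char #7 = C3 A5.
Offset 22: leading byte 0xF0 = 11110000 → 4-byte char #8 = F0 9F 9A AB.
Offset 26: leading byte 0xEF = 11101111 → 3-byte char #9 = EF 8C A1.
Offset 29: leading byte 0x78 = 01111000 → 1-byte char #10 = 78.
Leading byte 0x78 = 01111000 matches 0xxxxxxx → 1-byte sequence.
Byte 1: 0x78 = 01111000, payload 1111000 (7 bits).
Concatenate: 1111000 = 0x78 (7 bits → U+0078).

U+0078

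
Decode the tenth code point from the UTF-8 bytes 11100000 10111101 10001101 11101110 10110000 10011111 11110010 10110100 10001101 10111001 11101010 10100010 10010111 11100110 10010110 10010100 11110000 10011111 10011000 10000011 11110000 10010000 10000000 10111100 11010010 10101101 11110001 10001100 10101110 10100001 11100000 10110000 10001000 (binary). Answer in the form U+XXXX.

U+0C08

Offset 0: leading byte 0xE0 = 11100000 → 3-byte char #1 = E0 BD 8D.
Offset 3: leading byte 0xEE = 11101110 → 3-byte char #2 = EE B0 9F.
Offset 6: leading byte 0xF2 = 11110010 → 4-byte char #3 = F2 B4 8D B9.
Offset 10: leading byte 0xEA = 11101010 → 3-byte char #4 = EA A2 97.
Offset 13: leading byte 0xE6 = 11100110 → 3-byte char #5 = E6 96 94.
Offset 16: leading byte 0xF0 = 11110000 → 4-byte char #6 = F0 9F 98 83.
Offset 20: leading byte 0xF0 = 11110000 → 4-byte char #7 = F0 90 80 BC.
Offset 24: leading byte 0xD2 = 11010010 → 2-byte char #8 = D2 AD.
Offset 26: leading byte 0xF1 = 11110001 → 4-byte char #9 = F1 8C AE A1.
Offset 30: leading byte 0xE0 = 11100000 → 3-byte char #10 = E0 B0 88.
Leading byte 0xE0 = 11100000 matches 1110xxxx → 3-byte sequence.
Byte 1: 0xE0 = 11100000, payload 0000 (4 bits).
Byte 2: 0xB0 = 10110000 (10xxxxxx ✓), payload 110000.
Byte 3: 0x88 = 10001000 (10xxxxxx ✓), payload 001000.
Concatenate: 0000110000001000 = 0xC08 (16 bits → U+0C08).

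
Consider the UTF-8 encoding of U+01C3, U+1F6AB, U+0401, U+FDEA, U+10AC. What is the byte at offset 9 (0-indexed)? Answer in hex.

0xB7

U+01C3 → 2-byte form C7 83 at offsets 0–1.
U+1F6AB → 4-byte form F0 9F 9A AB at offsets 2–5.
U+0401 → 2-byte form D0 81 at offsets 6–7.
U+FDEA → 3-byte form EF B7 AA at offsets 8–10.
Offset 9 falls in char 4's range; it's byte 2 of EF B7 AA = 0xB7.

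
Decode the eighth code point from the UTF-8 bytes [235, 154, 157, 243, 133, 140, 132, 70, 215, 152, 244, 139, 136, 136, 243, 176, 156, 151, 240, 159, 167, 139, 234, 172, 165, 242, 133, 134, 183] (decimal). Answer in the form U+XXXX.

U+AB25

Offset 0: leading byte 0xEB = 11101011 → 3-byte char #1 = EB 9A 9D.
Offset 3: leading byte 0xF3 = 11110011 → 4-byte char #2 = F3 85 8C 84.
Offset 7: leading byte 0x46 = 01000110 → 1-byte char #3 = 46.
Offset 8: leading byte 0xD7 = 11010111 → 2-byte char #4 = D7 98.
Offset 10: leading byte 0xF4 = 11110100 → 4-byte char #5 = F4 8B 88 88.
Offset 14: leading byte 0xF3 = 11110011 → 4-byte char #6 = F3 B0 9C 97.
Offset 18: leading byte 0xF0 = 11110000 → 4-byte char #7 = F0 9F A7 8B.
Offset 22: leading byte 0xEA = 11101010 → 3-byte char #8 = EA AC A5.
Leading byte 0xEA = 11101010 matches 1110xxxx → 3-byte sequence.
Byte 1: 0xEA = 11101010, payload 1010 (4 bits).
Byte 2: 0xAC = 10101100 (10xxxxxx ✓), payload 101100.
Byte 3: 0xA5 = 10100101 (10xxxxxx ✓), payload 100101.
Concatenate: 1010101100100101 = 0xAB25 (16 bits → U+AB25).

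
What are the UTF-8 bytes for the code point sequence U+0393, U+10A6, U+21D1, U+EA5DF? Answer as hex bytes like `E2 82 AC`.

CE 93 E1 82 A6 E2 87 91 F3 AA 97 9F

U+0393: 2-byte form → CE 93.
U+10A6: 3-byte form → E1 82 A6.
U+21D1: 3-byte form → E2 87 91.
U+EA5DF: 4-byte form → F3 AA 97 9F.
Concatenated (12 bytes): CE 93 E1 82 A6 E2 87 91 F3 AA 97 9F.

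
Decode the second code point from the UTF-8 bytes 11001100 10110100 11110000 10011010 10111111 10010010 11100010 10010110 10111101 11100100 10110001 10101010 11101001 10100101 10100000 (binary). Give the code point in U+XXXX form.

U+1AFD2

Offset 0: leading byte 0xCC = 11001100 → 2-byte char #1 = CC B4.
Offset 2: leading byte 0xF0 = 11110000 → 4-byte char #2 = F0 9A BF 92.
Leading byte 0xF0 = 11110000 matches 11110xxx → 4-byte sequence.
Byte 1: 0xF0 = 11110000, payload 000 (3 bits).
Byte 2: 0x9A = 10011010 (10xxxxxx ✓), payload 011010.
Byte 3: 0xBF = 10111111 (10xxxxxx ✓), payload 111111.
Byte 4: 0x92 = 10010010 (10xxxxxx ✓), payload 010010.
Concatenate: 000011010111111010010 = 0x1AFD2 (21 bits → U+1AFD2).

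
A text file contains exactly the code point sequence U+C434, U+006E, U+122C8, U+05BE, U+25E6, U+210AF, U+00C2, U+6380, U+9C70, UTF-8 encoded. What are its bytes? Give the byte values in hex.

U+C434: 3-byte form → EC 90 B4.
U+006E: 1-byte form → 6E.
U+122C8: 4-byte form → F0 92 8B 88.
U+05BE: 2-byte form → D6 BE.
U+25E6: 3-byte form → E2 97 A6.
U+210AF: 4-byte form → F0 A1 82 AF.
U+00C2: 2-byte form → C3 82.
U+6380: 3-byte form → E6 8E 80.
U+9C70: 3-byte form → E9 B1 B0.
Concatenated (25 bytes): EC 90 B4 6E F0 92 8B 88 D6 BE E2 97 A6 F0 A1 82 AF C3 82 E6 8E 80 E9 B1 B0.

EC 90 B4 6E F0 92 8B 88 D6 BE E2 97 A6 F0 A1 82 AF C3 82 E6 8E 80 E9 B1 B0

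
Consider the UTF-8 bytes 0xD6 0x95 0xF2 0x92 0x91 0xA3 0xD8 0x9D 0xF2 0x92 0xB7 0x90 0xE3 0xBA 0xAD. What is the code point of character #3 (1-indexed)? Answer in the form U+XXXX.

Offset 0: leading byte 0xD6 = 11010110 → 2-byte char #1 = D6 95.
Offset 2: leading byte 0xF2 = 11110010 → 4-byte char #2 = F2 92 91 A3.
Offset 6: leading byte 0xD8 = 11011000 → 2-byte char #3 = D8 9D.
Leading byte 0xD8 = 11011000 matches 110xxxxx → 2-byte sequence.
Byte 1: 0xD8 = 11011000, payload 11000 (5 bits).
Byte 2: 0x9D = 10011101 (10xxxxxx ✓), payload 011101.
Concatenate: 11000011101 = 0x61D (11 bits → U+061D).

U+061D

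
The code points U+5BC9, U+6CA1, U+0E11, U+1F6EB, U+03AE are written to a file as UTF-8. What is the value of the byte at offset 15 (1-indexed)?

1-indexed offset 15 is 0-indexed offset 14.
U+5BC9 → 3-byte form E5 AF 89 at offsets 0–2.
U+6CA1 → 3-byte form E6 B2 A1 at offsets 3–5.
U+0E11 → 3-byte form E0 B8 91 at offsets 6–8.
U+1F6EB → 4-byte form F0 9F 9B AB at offsets 9–12.
U+03AE → 2-byte form CE AE at offsets 13–14.
Offset 14 falls in char 5's range; it's byte 2 of CE AE = 0xAE.

0xAE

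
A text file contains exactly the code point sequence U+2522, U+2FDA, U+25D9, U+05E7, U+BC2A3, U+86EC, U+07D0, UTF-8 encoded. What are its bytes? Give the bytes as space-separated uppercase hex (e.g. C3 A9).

E2 94 A2 E2 BF 9A E2 97 99 D7 A7 F2 BC 8A A3 E8 9B AC DF 90

U+2522: 3-byte form → E2 94 A2.
U+2FDA: 3-byte form → E2 BF 9A.
U+25D9: 3-byte form → E2 97 99.
U+05E7: 2-byte form → D7 A7.
U+BC2A3: 4-byte form → F2 BC 8A A3.
U+86EC: 3-byte form → E8 9B AC.
U+07D0: 2-byte form → DF 90.
Concatenated (20 bytes): E2 94 A2 E2 BF 9A E2 97 99 D7 A7 F2 BC 8A A3 E8 9B AC DF 90.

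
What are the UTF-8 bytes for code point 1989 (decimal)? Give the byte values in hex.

DF 85

U+07C5 = 0x7C5 = 1989 decimal. In range U+0080–U+07FF → 2-byte form: 110xxxxx 10xxxxxx.
Binary (11 bits): 11111000101.
Split 5+6: 11111 | 000101.
Byte 1: 11011111 = 0xDF.
Byte 2: 10000101 = 0x85.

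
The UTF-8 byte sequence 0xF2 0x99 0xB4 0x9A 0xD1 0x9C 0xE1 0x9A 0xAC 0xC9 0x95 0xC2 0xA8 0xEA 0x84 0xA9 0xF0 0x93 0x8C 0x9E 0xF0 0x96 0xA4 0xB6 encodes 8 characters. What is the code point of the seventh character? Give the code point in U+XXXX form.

U+1331E

Offset 0: leading byte 0xF2 = 11110010 → 4-byte char #1 = F2 99 B4 9A.
Offset 4: leading byte 0xD1 = 11010001 → 2-byte char #2 = D1 9C.
Offset 6: leading byte 0xE1 = 11100001 → 3-byte char #3 = E1 9A AC.
Offset 9: leading byte 0xC9 = 11001001 → 2-byte char #4 = C9 95.
Offset 11: leading byte 0xC2 = 11000010 → 2-byte char #5 = C2 A8.
Offset 13: leading byte 0xEA = 11101010 → 3-byte char #6 = EA 84 A9.
Offset 16: leading byte 0xF0 = 11110000 → 4-byte char #7 = F0 93 8C 9E.
Leading byte 0xF0 = 11110000 matches 11110xxx → 4-byte sequence.
Byte 1: 0xF0 = 11110000, payload 000 (3 bits).
Byte 2: 0x93 = 10010011 (10xxxxxx ✓), payload 010011.
Byte 3: 0x8C = 10001100 (10xxxxxx ✓), payload 001100.
Byte 4: 0x9E = 10011110 (10xxxxxx ✓), payload 011110.
Concatenate: 000010011001100011110 = 0x1331E (21 bits → U+1331E).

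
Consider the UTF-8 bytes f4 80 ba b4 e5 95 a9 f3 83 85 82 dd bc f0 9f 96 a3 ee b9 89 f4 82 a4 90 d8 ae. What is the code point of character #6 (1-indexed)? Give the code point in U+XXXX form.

U+EE49

Offset 0: leading byte 0xF4 = 11110100 → 4-byte char #1 = F4 80 BA B4.
Offset 4: leading byte 0xE5 = 11100101 → 3-byte char #2 = E5 95 A9.
Offset 7: leading byte 0xF3 = 11110011 → 4-byte char #3 = F3 83 85 82.
Offset 11: leading byte 0xDD = 11011101 → 2-byte char #4 = DD BC.
Offset 13: leading byte 0xF0 = 11110000 → 4-byte char #5 = F0 9F 96 A3.
Offset 17: leading byte 0xEE = 11101110 → 3-byte char #6 = EE B9 89.
Leading byte 0xEE = 11101110 matches 1110xxxx → 3-byte sequence.
Byte 1: 0xEE = 11101110, payload 1110 (4 bits).
Byte 2: 0xB9 = 10111001 (10xxxxxx ✓), payload 111001.
Byte 3: 0x89 = 10001001 (10xxxxxx ✓), payload 001001.
Concatenate: 1110111001001001 = 0xEE49 (16 bits → U+EE49).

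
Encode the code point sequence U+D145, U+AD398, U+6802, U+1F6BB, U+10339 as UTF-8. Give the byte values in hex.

U+D145: 3-byte form → ED 85 85.
U+AD398: 4-byte form → F2 AD 8E 98.
U+6802: 3-byte form → E6 A0 82.
U+1F6BB: 4-byte form → F0 9F 9A BB.
U+10339: 4-byte form → F0 90 8C B9.
Concatenated (18 bytes): ED 85 85 F2 AD 8E 98 E6 A0 82 F0 9F 9A BB F0 90 8C B9.

ED 85 85 F2 AD 8E 98 E6 A0 82 F0 9F 9A BB F0 90 8C B9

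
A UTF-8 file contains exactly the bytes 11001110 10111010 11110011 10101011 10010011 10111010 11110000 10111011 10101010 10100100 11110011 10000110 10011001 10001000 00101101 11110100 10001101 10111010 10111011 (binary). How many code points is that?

6

Byte at offset 0: 0xCE = 11001110 → 2-byte char (#1). Advance 2.
Byte at offset 2: 0xF3 = 11110011 → 4-byte char (#2). Advance 4.
Byte at offset 6: 0xF0 = 11110000 → 4-byte char (#3). Advance 4.
Byte at offset 10: 0xF3 = 11110011 → 4-byte char (#4). Advance 4.
Byte at offset 14: 0x2D = 00101101 → 1-byte char (#5). Advance 1.
Byte at offset 15: 0xF4 = 11110100 → 4-byte char (#6). Advance 4.
Reached end at offset 19 after 6 code points.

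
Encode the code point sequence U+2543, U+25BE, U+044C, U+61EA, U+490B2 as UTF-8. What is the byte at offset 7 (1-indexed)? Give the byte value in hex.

1-indexed offset 7 is 0-indexed offset 6.
U+2543 → 3-byte form E2 95 83 at offsets 0–2.
U+25BE → 3-byte form E2 96 BE at offsets 3–5.
U+044C → 2-byte form D1 8C at offsets 6–7.
Offset 6 falls in char 3's range; it's byte 1 of D1 8C = 0xD1.

0xD1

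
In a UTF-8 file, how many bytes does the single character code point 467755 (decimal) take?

U+7232B = 0x7232B. UTF-8 uses 1 byte below 0x80, 2 below 0x800, 3 below 0x10000, 4 up to 0x10FFFF. 0x7232B is in U+10000–U+10FFFF → 4 bytes.

4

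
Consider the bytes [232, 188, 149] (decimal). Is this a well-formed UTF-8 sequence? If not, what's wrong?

valid

Leading byte 0xE8 = 11101000 → 3-byte form.
Continuation bytes 0xBC=10111100, 0x95=10010101 all match 10xxxxxx.
Decoded value 0x8F15 is ≥ 0x800 (shortest form) and not a surrogate.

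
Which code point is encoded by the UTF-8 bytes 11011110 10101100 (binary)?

Leading byte 0xDE = 11011110 matches 110xxxxx → 2-byte sequence.
Byte 1: 0xDE = 11011110, payload 11110 (5 bits).
Byte 2: 0xAC = 10101100 (10xxxxxx ✓), payload 101100.
Concatenate: 11110101100 = 0x7AC (11 bits → U+07AC).

U+07AC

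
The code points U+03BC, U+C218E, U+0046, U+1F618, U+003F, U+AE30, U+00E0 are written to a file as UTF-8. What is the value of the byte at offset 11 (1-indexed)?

0x98

1-indexed offset 11 is 0-indexed offset 10.
U+03BC → 2-byte form CE BC at offsets 0–1.
U+C218E → 4-byte form F3 82 86 8E at offsets 2–5.
U+0046 → 1-byte form 46 at offsets 6–6.
U+1F618 → 4-byte form F0 9F 98 98 at offsets 7–10.
Offset 10 falls in char 4's range; it's byte 4 of F0 9F 98 98 = 0x98.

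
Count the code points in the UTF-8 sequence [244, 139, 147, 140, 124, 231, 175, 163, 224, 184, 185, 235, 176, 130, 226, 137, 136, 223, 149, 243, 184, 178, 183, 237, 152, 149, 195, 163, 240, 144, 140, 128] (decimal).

11

Byte at offset 0: 0xF4 = 11110100 → 4-byte char (#1). Advance 4.
Byte at offset 4: 0x7C = 01111100 → 1-byte char (#2). Advance 1.
Byte at offset 5: 0xE7 = 11100111 → 3-byte char (#3). Advance 3.
Byte at offset 8: 0xE0 = 11100000 → 3-byte char (#4). Advance 3.
Byte at offset 11: 0xEB = 11101011 → 3-byte char (#5). Advance 3.
Byte at offset 14: 0xE2 = 11100010 → 3-byte char (#6). Advance 3.
Byte at offset 17: 0xDF = 11011111 → 2-byte char (#7). Advance 2.
Byte at offset 19: 0xF3 = 11110011 → 4-byte char (#8). Advance 4.
Byte at offset 23: 0xED = 11101101 → 3-byte char (#9). Advance 3.
Byte at offset 26: 0xC3 = 11000011 → 2-byte char (#10). Advance 2.
Byte at offset 28: 0xF0 = 11110000 → 4-byte char (#11). Advance 4.
Reached end at offset 32 after 11 code points.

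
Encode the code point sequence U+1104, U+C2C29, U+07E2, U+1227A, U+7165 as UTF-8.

E1 84 84 F3 82 B0 A9 DF A2 F0 92 89 BA E7 85 A5

U+1104: 3-byte form → E1 84 84.
U+C2C29: 4-byte form → F3 82 B0 A9.
U+07E2: 2-byte form → DF A2.
U+1227A: 4-byte form → F0 92 89 BA.
U+7165: 3-byte form → E7 85 A5.
Concatenated (16 bytes): E1 84 84 F3 82 B0 A9 DF A2 F0 92 89 BA E7 85 A5.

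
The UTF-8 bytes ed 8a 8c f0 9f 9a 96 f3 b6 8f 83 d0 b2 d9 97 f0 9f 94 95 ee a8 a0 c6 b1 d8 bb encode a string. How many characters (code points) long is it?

Byte at offset 0: 0xED = 11101101 → 3-byte char (#1). Advance 3.
Byte at offset 3: 0xF0 = 11110000 → 4-byte char (#2). Advance 4.
Byte at offset 7: 0xF3 = 11110011 → 4-byte char (#3). Advance 4.
Byte at offset 11: 0xD0 = 11010000 → 2-byte char (#4). Advance 2.
Byte at offset 13: 0xD9 = 11011001 → 2-byte char (#5). Advance 2.
Byte at offset 15: 0xF0 = 11110000 → 4-byte char (#6). Advance 4.
Byte at offset 19: 0xEE = 11101110 → 3-byte char (#7). Advance 3.
Byte at offset 22: 0xC6 = 11000110 → 2-byte char (#8). Advance 2.
Byte at offset 24: 0xD8 = 11011000 → 2-byte char (#9). Advance 2.
Reached end at offset 26 after 9 code points.

9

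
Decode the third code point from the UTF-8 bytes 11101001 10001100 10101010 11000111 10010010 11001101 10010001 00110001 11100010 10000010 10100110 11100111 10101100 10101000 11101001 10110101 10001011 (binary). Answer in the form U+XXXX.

U+0351

Offset 0: leading byte 0xE9 = 11101001 → 3-byte char #1 = E9 8C AA.
Offset 3: leading byte 0xC7 = 11000111 → 2-byte char #2 = C7 92.
Offset 5: leading byte 0xCD = 11001101 → 2-byte char #3 = CD 91.
Leading byte 0xCD = 11001101 matches 110xxxxx → 2-byte sequence.
Byte 1: 0xCD = 11001101, payload 01101 (5 bits).
Byte 2: 0x91 = 10010001 (10xxxxxx ✓), payload 010001.
Concatenate: 01101010001 = 0x351 (11 bits → U+0351).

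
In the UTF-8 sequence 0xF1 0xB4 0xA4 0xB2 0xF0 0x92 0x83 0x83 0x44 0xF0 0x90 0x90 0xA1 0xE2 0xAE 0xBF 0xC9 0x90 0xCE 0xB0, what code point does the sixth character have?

U+0250

Offset 0: leading byte 0xF1 = 11110001 → 4-byte char #1 = F1 B4 A4 B2.
Offset 4: leading byte 0xF0 = 11110000 → 4-byte char #2 = F0 92 83 83.
Offset 8: leading byte 0x44 = 01000100 → 1-byte char #3 = 44.
Offset 9: leading byte 0xF0 = 11110000 → 4-byte char #4 = F0 90 90 A1.
Offset 13: leading byte 0xE2 = 11100010 → 3-byte char #5 = E2 AE BF.
Offset 16: leading byte 0xC9 = 11001001 → 2-byte char #6 = C9 90.
Leading byte 0xC9 = 11001001 matches 110xxxxx → 2-byte sequence.
Byte 1: 0xC9 = 11001001, payload 01001 (5 bits).
Byte 2: 0x90 = 10010000 (10xxxxxx ✓), payload 010000.
Concatenate: 01001010000 = 0x250 (11 bits → U+0250).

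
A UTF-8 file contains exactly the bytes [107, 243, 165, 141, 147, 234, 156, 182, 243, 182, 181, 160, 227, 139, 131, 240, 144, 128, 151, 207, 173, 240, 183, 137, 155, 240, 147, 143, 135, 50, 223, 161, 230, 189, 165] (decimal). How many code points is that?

Byte at offset 0: 0x6B = 01101011 → 1-byte char (#1). Advance 1.
Byte at offset 1: 0xF3 = 11110011 → 4-byte char (#2). Advance 4.
Byte at offset 5: 0xEA = 11101010 → 3-byte char (#3). Advance 3.
Byte at offset 8: 0xF3 = 11110011 → 4-byte char (#4). Advance 4.
Byte at offset 12: 0xE3 = 11100011 → 3-byte char (#5). Advance 3.
Byte at offset 15: 0xF0 = 11110000 → 4-byte char (#6). Advance 4.
Byte at offset 19: 0xCF = 11001111 → 2-byte char (#7). Advance 2.
Byte at offset 21: 0xF0 = 11110000 → 4-byte char (#8). Advance 4.
Byte at offset 25: 0xF0 = 11110000 → 4-byte char (#9). Advance 4.
Byte at offset 29: 0x32 = 00110010 → 1-byte char (#10). Advance 1.
Byte at offset 30: 0xDF = 11011111 → 2-byte char (#11). Advance 2.
Byte at offset 32: 0xE6 = 11100110 → 3-byte char (#12). Advance 3.
Reached end at offset 35 after 12 code points.

12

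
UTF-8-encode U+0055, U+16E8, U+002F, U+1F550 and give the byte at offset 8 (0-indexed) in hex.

0x90

U+0055 → 1-byte form 55 at offsets 0–0.
U+16E8 → 3-byte form E1 9B A8 at offsets 1–3.
U+002F → 1-byte form 2F at offsets 4–4.
U+1F550 → 4-byte form F0 9F 95 90 at offsets 5–8.
Offset 8 falls in char 4's range; it's byte 4 of F0 9F 95 90 = 0x90.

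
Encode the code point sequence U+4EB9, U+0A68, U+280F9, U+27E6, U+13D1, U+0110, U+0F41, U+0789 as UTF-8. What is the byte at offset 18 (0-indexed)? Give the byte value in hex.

0xE0

U+4EB9 → 3-byte form E4 BA B9 at offsets 0–2.
U+0A68 → 3-byte form E0 A9 A8 at offsets 3–5.
U+280F9 → 4-byte form F0 A8 83 B9 at offsets 6–9.
U+27E6 → 3-byte form E2 9F A6 at offsets 10–12.
U+13D1 → 3-byte form E1 8F 91 at offsets 13–15.
U+0110 → 2-byte form C4 90 at offsets 16–17.
U+0F41 → 3-byte form E0 BD 81 at offsets 18–20.
Offset 18 falls in char 7's range; it's byte 1 of E0 BD 81 = 0xE0.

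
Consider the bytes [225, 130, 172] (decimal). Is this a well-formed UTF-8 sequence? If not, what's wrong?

valid

Leading byte 0xE1 = 11100001 → 3-byte form.
Continuation bytes 0x82=10000010, 0xAC=10101100 all match 10xxxxxx.
Decoded value 0x10AC is ≥ 0x800 (shortest form) and not a surrogate.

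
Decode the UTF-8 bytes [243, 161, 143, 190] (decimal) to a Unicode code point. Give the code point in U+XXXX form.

Leading byte 0xF3 = 11110011 matches 11110xxx → 4-byte sequence.
Byte 1: 0xF3 = 11110011, payload 011 (3 bits).
Byte 2: 0xA1 = 10100001 (10xxxxxx ✓), payload 100001.
Byte 3: 0x8F = 10001111 (10xxxxxx ✓), payload 001111.
Byte 4: 0xBE = 10111110 (10xxxxxx ✓), payload 111110.
Concatenate: 011100001001111111110 = 0xE13FE (21 bits → U+E13FE).

U+E13FE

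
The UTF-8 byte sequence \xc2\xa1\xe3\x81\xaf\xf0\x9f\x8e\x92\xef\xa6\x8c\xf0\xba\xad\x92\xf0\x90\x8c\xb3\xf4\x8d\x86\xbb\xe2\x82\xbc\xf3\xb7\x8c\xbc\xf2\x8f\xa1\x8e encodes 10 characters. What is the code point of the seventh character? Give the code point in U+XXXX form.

Offset 0: leading byte 0xC2 = 11000010 → 2-byte char #1 = C2 A1.
Offset 2: leading byte 0xE3 = 11100011 → 3-byte char #2 = E3 81 AF.
Offset 5: leading byte 0xF0 = 11110000 → 4-byte char #3 = F0 9F 8E 92.
Offset 9: leading byte 0xEF = 11101111 → 3-byte char #4 = EF A6 8C.
Offset 12: leading byte 0xF0 = 11110000 → 4-byte char #5 = F0 BA AD 92.
Offset 16: leading byte 0xF0 = 11110000 → 4-byte char #6 = F0 90 8C B3.
Offset 20: leading byte 0xF4 = 11110100 → 4-byte char #7 = F4 8D 86 BB.
Leading byte 0xF4 = 11110100 matches 11110xxx → 4-byte sequence.
Byte 1: 0xF4 = 11110100, payload 100 (3 bits).
Byte 2: 0x8D = 10001101 (10xxxxxx ✓), payload 001101.
Byte 3: 0x86 = 10000110 (10xxxxxx ✓), payload 000110.
Byte 4: 0xBB = 10111011 (10xxxxxx ✓), payload 111011.
Concatenate: 100001101000110111011 = 0x10D1BB (21 bits → U+10D1BB).

U+10D1BB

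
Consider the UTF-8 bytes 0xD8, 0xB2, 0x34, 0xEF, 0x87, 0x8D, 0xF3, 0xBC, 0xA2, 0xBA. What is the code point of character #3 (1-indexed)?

Offset 0: leading byte 0xD8 = 11011000 → 2-byte char #1 = D8 B2.
Offset 2: leading byte 0x34 = 00110100 → 1-byte char #2 = 34.
Offset 3: leading byte 0xEF = 11101111 → 3-byte char #3 = EF 87 8D.
Leading byte 0xEF = 11101111 matches 1110xxxx → 3-byte sequence.
Byte 1: 0xEF = 11101111, payload 1111 (4 bits).
Byte 2: 0x87 = 10000111 (10xxxxxx ✓), payload 000111.
Byte 3: 0x8D = 10001101 (10xxxxxx ✓), payload 001101.
Concatenate: 1111000111001101 = 0xF1CD (16 bits → U+F1CD).

U+F1CD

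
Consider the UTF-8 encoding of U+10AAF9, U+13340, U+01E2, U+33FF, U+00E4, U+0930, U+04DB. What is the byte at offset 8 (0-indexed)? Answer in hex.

U+10AAF9 → 4-byte form F4 8A AB B9 at offsets 0–3.
U+13340 → 4-byte form F0 93 8D 80 at offsets 4–7.
U+01E2 → 2-byte form C7 A2 at offsets 8–9.
Offset 8 falls in char 3's range; it's byte 1 of C7 A2 = 0xC7.

0xC7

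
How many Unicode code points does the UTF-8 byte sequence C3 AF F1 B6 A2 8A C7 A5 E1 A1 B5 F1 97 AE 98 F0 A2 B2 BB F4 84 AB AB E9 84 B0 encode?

Byte at offset 0: 0xC3 = 11000011 → 2-byte char (#1). Advance 2.
Byte at offset 2: 0xF1 = 11110001 → 4-byte char (#2). Advance 4.
Byte at offset 6: 0xC7 = 11000111 → 2-byte char (#3). Advance 2.
Byte at offset 8: 0xE1 = 11100001 → 3-byte char (#4). Advance 3.
Byte at offset 11: 0xF1 = 11110001 → 4-byte char (#5). Advance 4.
Byte at offset 15: 0xF0 = 11110000 → 4-byte char (#6). Advance 4.
Byte at offset 19: 0xF4 = 11110100 → 4-byte char (#7). Advance 4.
Byte at offset 23: 0xE9 = 11101001 → 3-byte char (#8). Advance 3.
Reached end at offset 26 after 8 code points.

8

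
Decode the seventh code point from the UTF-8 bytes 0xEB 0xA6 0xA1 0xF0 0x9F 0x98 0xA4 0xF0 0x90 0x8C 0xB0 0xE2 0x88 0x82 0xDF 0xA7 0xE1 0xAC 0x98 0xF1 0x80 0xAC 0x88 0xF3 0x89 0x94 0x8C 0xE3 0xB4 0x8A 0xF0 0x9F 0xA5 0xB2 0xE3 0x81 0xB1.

Offset 0: leading byte 0xEB = 11101011 → 3-byte char #1 = EB A6 A1.
Offset 3: leading byte 0xF0 = 11110000 → 4-byte char #2 = F0 9F 98 A4.
Offset 7: leading byte 0xF0 = 11110000 → 4-byte char #3 = F0 90 8C B0.
Offset 11: leading byte 0xE2 = 11100010 → 3-byte char #4 = E2 88 82.
Offset 14: leading byte 0xDF = 11011111 → 2-byte char #5 = DF A7.
Offset 16: leading byte 0xE1 = 11100001 → 3-byte char #6 = E1 AC 98.
Offset 19: leading byte 0xF1 = 11110001 → 4-byte char #7 = F1 80 AC 88.
Leading byte 0xF1 = 11110001 matches 11110xxx → 4-byte sequence.
Byte 1: 0xF1 = 11110001, payload 001 (3 bits).
Byte 2: 0x80 = 10000000 (10xxxxxx ✓), payload 000000.
Byte 3: 0xAC = 10101100 (10xxxxxx ✓), payload 101100.
Byte 4: 0x88 = 10001000 (10xxxxxx ✓), payload 001000.
Concatenate: 001000000101100001000 = 0x40B08 (21 bits → U+40B08).

U+40B08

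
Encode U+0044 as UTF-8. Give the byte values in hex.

44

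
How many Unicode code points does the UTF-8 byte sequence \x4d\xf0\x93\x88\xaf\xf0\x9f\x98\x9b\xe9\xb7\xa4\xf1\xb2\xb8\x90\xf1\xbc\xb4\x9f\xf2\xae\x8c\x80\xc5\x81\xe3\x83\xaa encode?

Byte at offset 0: 0x4D = 01001101 → 1-byte char (#1). Advance 1.
Byte at offset 1: 0xF0 = 11110000 → 4-byte char (#2). Advance 4.
Byte at offset 5: 0xF0 = 11110000 → 4-byte char (#3). Advance 4.
Byte at offset 9: 0xE9 = 11101001 → 3-byte char (#4). Advance 3.
Byte at offset 12: 0xF1 = 11110001 → 4-byte char (#5). Advance 4.
Byte at offset 16: 0xF1 = 11110001 → 4-byte char (#6). Advance 4.
Byte at offset 20: 0xF2 = 11110010 → 4-byte char (#7). Advance 4.
Byte at offset 24: 0xC5 = 11000101 → 2-byte char (#8). Advance 2.
Byte at offset 26: 0xE3 = 11100011 → 3-byte char (#9). Advance 3.
Reached end at offset 29 after 9 code points.

9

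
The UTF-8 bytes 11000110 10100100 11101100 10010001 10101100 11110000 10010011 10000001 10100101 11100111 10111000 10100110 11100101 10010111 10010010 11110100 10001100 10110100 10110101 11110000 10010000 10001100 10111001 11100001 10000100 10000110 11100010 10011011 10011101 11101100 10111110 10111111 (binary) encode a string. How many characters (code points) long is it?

10

Byte at offset 0: 0xC6 = 11000110 → 2-byte char (#1). Advance 2.
Byte at offset 2: 0xEC = 11101100 → 3-byte char (#2). Advance 3.
Byte at offset 5: 0xF0 = 11110000 → 4-byte char (#3). Advance 4.
Byte at offset 9: 0xE7 = 11100111 → 3-byte char (#4). Advance 3.
Byte at offset 12: 0xE5 = 11100101 → 3-byte char (#5). Advance 3.
Byte at offset 15: 0xF4 = 11110100 → 4-byte char (#6). Advance 4.
Byte at offset 19: 0xF0 = 11110000 → 4-byte char (#7). Advance 4.
Byte at offset 23: 0xE1 = 11100001 → 3-byte char (#8). Advance 3.
Byte at offset 26: 0xE2 = 11100010 → 3-byte char (#9). Advance 3.
Byte at offset 29: 0xEC = 11101100 → 3-byte char (#10). Advance 3.
Reached end at offset 32 after 10 code points.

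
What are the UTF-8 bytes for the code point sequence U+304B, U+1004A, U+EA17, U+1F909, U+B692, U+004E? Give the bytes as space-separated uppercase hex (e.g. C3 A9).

E3 81 8B F0 90 81 8A EE A8 97 F0 9F A4 89 EB 9A 92 4E

U+304B: 3-byte form → E3 81 8B.
U+1004A: 4-byte form → F0 90 81 8A.
U+EA17: 3-byte form → EE A8 97.
U+1F909: 4-byte form → F0 9F A4 89.
U+B692: 3-byte form → EB 9A 92.
U+004E: 1-byte form → 4E.
Concatenated (18 bytes): E3 81 8B F0 90 81 8A EE A8 97 F0 9F A4 89 EB 9A 92 4E.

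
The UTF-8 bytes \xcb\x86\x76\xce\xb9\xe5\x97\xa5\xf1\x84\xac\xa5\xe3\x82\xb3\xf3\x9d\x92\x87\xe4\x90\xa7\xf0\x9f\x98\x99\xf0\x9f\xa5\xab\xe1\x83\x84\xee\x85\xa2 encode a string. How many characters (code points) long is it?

12

Byte at offset 0: 0xCB = 11001011 → 2-byte char (#1). Advance 2.
Byte at offset 2: 0x76 = 01110110 → 1-byte char (#2). Advance 1.
Byte at offset 3: 0xCE = 11001110 → 2-byte char (#3). Advance 2.
Byte at offset 5: 0xE5 = 11100101 → 3-byte char (#4). Advance 3.
Byte at offset 8: 0xF1 = 11110001 → 4-byte char (#5). Advance 4.
Byte at offset 12: 0xE3 = 11100011 → 3-byte char (#6). Advance 3.
Byte at offset 15: 0xF3 = 11110011 → 4-byte char (#7). Advance 4.
Byte at offset 19: 0xE4 = 11100100 → 3-byte char (#8). Advance 3.
Byte at offset 22: 0xF0 = 11110000 → 4-byte char (#9). Advance 4.
Byte at offset 26: 0xF0 = 11110000 → 4-byte char (#10). Advance 4.
Byte at offset 30: 0xE1 = 11100001 → 3-byte char (#11). Advance 3.
Byte at offset 33: 0xEE = 11101110 → 3-byte char (#12). Advance 3.
Reached end at offset 36 after 12 code points.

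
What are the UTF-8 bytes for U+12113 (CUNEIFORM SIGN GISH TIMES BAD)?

F0 92 84 93

U+12113 = 0x12113 = 74003 decimal. In range U+10000–U+10FFFF → 4-byte form: 11110xxx 10xxxxxx 10xxxxxx 10xxxxxx.
Binary (21 bits): 000010010000100010011.
Split 3+6+6+6: 000 | 010010 | 000100 | 010011.
Byte 1: 11110000 = 0xF0.
Byte 2: 10010010 = 0x92.
Byte 3: 10000100 = 0x84.
Byte 4: 10010011 = 0x93.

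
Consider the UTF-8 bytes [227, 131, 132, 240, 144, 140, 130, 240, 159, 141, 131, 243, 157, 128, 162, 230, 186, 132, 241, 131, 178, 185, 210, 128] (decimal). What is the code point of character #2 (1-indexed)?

U+10302

Offset 0: leading byte 0xE3 = 11100011 → 3-byte char #1 = E3 83 84.
Offset 3: leading byte 0xF0 = 11110000 → 4-byte char #2 = F0 90 8C 82.
Leading byte 0xF0 = 11110000 matches 11110xxx → 4-byte sequence.
Byte 1: 0xF0 = 11110000, payload 000 (3 bits).
Byte 2: 0x90 = 10010000 (10xxxxxx ✓), payload 010000.
Byte 3: 0x8C = 10001100 (10xxxxxx ✓), payload 001100.
Byte 4: 0x82 = 10000010 (10xxxxxx ✓), payload 000010.
Concatenate: 000010000001100000010 = 0x10302 (21 bits → U+10302).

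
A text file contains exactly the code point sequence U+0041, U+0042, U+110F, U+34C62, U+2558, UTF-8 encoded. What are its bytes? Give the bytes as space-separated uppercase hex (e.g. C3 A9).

41 42 E1 84 8F F0 B4 B1 A2 E2 95 98

U+0041: 1-byte form → 41.
U+0042: 1-byte form → 42.
U+110F: 3-byte form → E1 84 8F.
U+34C62: 4-byte form → F0 B4 B1 A2.
U+2558: 3-byte form → E2 95 98.
Concatenated (12 bytes): 41 42 E1 84 8F F0 B4 B1 A2 E2 95 98.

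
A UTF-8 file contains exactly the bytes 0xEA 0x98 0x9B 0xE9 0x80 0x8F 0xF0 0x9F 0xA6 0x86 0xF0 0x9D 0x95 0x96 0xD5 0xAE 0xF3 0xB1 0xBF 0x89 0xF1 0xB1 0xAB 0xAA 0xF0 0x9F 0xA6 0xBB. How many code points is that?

8

Byte at offset 0: 0xEA = 11101010 → 3-byte char (#1). Advance 3.
Byte at offset 3: 0xE9 = 11101001 → 3-byte char (#2). Advance 3.
Byte at offset 6: 0xF0 = 11110000 → 4-byte char (#3). Advance 4.
Byte at offset 10: 0xF0 = 11110000 → 4-byte char (#4). Advance 4.
Byte at offset 14: 0xD5 = 11010101 → 2-byte char (#5). Advance 2.
Byte at offset 16: 0xF3 = 11110011 → 4-byte char (#6). Advance 4.
Byte at offset 20: 0xF1 = 11110001 → 4-byte char (#7). Advance 4.
Byte at offset 24: 0xF0 = 11110000 → 4-byte char (#8). Advance 4.
Reached end at offset 28 after 8 code points.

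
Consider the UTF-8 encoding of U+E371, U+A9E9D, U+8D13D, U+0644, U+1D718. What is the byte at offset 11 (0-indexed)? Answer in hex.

0xD9

U+E371 → 3-byte form EE 8D B1 at offsets 0–2.
U+A9E9D → 4-byte form F2 A9 BA 9D at offsets 3–6.
U+8D13D → 4-byte form F2 8D 84 BD at offsets 7–10.
U+0644 → 2-byte form D9 84 at offsets 11–12.
Offset 11 falls in char 4's range; it's byte 1 of D9 84 = 0xD9.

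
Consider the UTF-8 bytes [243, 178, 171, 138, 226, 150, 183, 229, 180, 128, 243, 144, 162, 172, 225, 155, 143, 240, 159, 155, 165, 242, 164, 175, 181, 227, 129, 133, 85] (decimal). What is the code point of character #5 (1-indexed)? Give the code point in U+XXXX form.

Offset 0: leading byte 0xF3 = 11110011 → 4-byte char #1 = F3 B2 AB 8A.
Offset 4: leading byte 0xE2 = 11100010 → 3-byte char #2 = E2 96 B7.
Offset 7: leading byte 0xE5 = 11100101 → 3-byte char #3 = E5 B4 80.
Offset 10: leading byte 0xF3 = 11110011 → 4-byte char #4 = F3 90 A2 AC.
Offset 14: leading byte 0xE1 = 11100001 → 3-byte char #5 = E1 9B 8F.
Leading byte 0xE1 = 11100001 matches 1110xxxx → 3-byte sequence.
Byte 1: 0xE1 = 11100001, payload 0001 (4 bits).
Byte 2: 0x9B = 10011011 (10xxxxxx ✓), payload 011011.
Byte 3: 0x8F = 10001111 (10xxxxxx ✓), payload 001111.
Concatenate: 0001011011001111 = 0x16CF (16 bits → U+16CF).

U+16CF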